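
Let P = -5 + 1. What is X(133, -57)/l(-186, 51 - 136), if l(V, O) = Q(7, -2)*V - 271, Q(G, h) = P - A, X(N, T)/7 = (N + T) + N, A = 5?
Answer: 1463/1403 ≈ 1.0428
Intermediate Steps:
P = -4
X(N, T) = 7*T + 14*N (X(N, T) = 7*((N + T) + N) = 7*(T + 2*N) = 7*T + 14*N)
Q(G, h) = -9 (Q(G, h) = -4 - 1*5 = -4 - 5 = -9)
l(V, O) = -271 - 9*V (l(V, O) = -9*V - 271 = -271 - 9*V)
X(133, -57)/l(-186, 51 - 136) = (7*(-57) + 14*133)/(-271 - 9*(-186)) = (-399 + 1862)/(-271 + 1674) = 1463/1403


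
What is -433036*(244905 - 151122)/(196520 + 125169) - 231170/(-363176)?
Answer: -7374508478735479/58414862132 ≈ -1.2624e+5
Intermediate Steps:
-433036*(244905 - 151122)/(196520 + 125169) - 231170/(-363176) = -433036/(321689/93783) - 231170*(-1/363176) = -433036/(321689*(1/93783)) + 115585/181588 = -433036/321689/93783 + 115585/181588 = -433036*93783/321689 + 115585/181588 = -40611415188/321689 + 115585/181588 = -7374508478735479/58414862132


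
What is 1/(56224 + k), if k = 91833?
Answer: 1/148057 ≈ 6.7542e-6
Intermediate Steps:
1/(56224 + k) = 1/(56224 + 91833) = 1/148057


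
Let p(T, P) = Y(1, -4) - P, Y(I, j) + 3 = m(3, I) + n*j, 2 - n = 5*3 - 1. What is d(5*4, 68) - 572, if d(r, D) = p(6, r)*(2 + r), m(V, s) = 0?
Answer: -22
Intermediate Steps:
n = -12 (n = 2 - (5*3 - 1) = 2 - (15 - 1) = 2 - 1*14 = 2 - 14 = -12)
Y(I, j) = -3 - 12*j (Y(I, j) = -3 + (0 - 12*j) = -3 - 12*j)
p(T, P) = 45 - P (p(T, P) = (-3 - 12*(-4)) - P = (-3 + 48) - P = 45 - P)
d(r, D) = (2 + r)*(45 - r) (d(r, D) = (45 - r)*(2 + r) = (2 + r)*(45 - r))
d(5*4, 68) - 572 = -(-45 + 5*4)*(2 + 5*4) - 572 = -(-45 + 20)*(2 + 20) - 572 = -1*(-25)*22 - 572 = 550 - 572 = -22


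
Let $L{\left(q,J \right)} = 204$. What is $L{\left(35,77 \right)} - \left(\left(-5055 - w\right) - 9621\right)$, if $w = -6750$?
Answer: $8130$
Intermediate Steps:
$L{\left(35,77 \right)} - \left(\left(-5055 - w\right) - 9621\right) = 204 - \left(\left(-5055 - -6750\right) - 9621\right) = 204 - \left(\left(-5055 + 6750\right) - 9621\right) = 204 - \left(1695 - 9621\right) = 204 - -7926 = 204 + 7926 = 8130$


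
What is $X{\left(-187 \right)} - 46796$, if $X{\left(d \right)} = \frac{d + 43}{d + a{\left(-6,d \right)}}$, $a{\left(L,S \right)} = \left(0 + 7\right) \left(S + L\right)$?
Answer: $- \frac{35986052}{769} \approx -46796.0$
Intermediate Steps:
$a{\left(L,S \right)} = 7 L + 7 S$ ($a{\left(L,S \right)} = 7 \left(L + S\right) = 7 L + 7 S$)
$X{\left(d \right)} = \frac{43 + d}{-42 + 8 d}$ ($X{\left(d \right)} = \frac{d + 43}{d + \left(7 \left(-6\right) + 7 d\right)} = \frac{43 + d}{d + \left(-42 + 7 d\right)} = \frac{43 + d}{-42 + 8 d}$)
$X{\left(-187 \right)} - 46796 = \frac{43 - 187}{2 \left(-21 + 4 \left(-187\right)\right)} - 46796 = \frac{1}{2} \frac{1}{-21 - 748} \left(-144\right) - 46796 = \frac{1}{2} \frac{1}{-769} \left(-144\right) - 46796 = \frac{1}{2} \left(- \frac{1}{769}\right) \left(-144\right) - 46796 = \frac{72}{769} - 46796 = - \frac{35986052}{769}$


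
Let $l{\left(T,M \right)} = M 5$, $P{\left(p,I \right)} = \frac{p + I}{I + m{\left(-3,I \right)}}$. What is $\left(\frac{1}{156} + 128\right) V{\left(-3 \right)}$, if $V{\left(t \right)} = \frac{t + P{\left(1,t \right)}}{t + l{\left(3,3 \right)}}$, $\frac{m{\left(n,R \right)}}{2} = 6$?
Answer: $- \frac{579101}{16848} \approx -34.372$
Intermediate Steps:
$m{\left(n,R \right)} = 12$ ($m{\left(n,R \right)} = 2 \cdot 6 = 12$)
$P{\left(p,I \right)} = \frac{I + p}{12 + I}$ ($P{\left(p,I \right)} = \frac{p + I}{I + 12} = \frac{I + p}{12 + I}$)
$l{\left(T,M \right)} = 5 M$
$V{\left(t \right)} = \frac{t + \frac{1 + t}{12 + t}}{15 + t}$ ($V{\left(t \right)} = \frac{t + \frac{t + 1}{12 + t}}{t + 5 \cdot 3} = \frac{t + \frac{1 + t}{12 + t}}{t + 15} = \frac{t + \frac{1 + t}{12 + t}}{15 + t}$)
$\left(\frac{1}{156} + 128\right) V{\left(-3 \right)} = \left(\frac{1}{156} + 128\right) \frac{1 - 3 - 3 \left(12 - 3\right)}{\left(12 - 3\right) \left(15 - 3\right)} = \left(\frac{1}{156} + 128\right) \frac{1 - 3 - 27}{9 \cdot 12} = \frac{19969 \cdot \frac{1}{9} \cdot \frac{1}{12} \left(1 - 3 - 27\right)}{156} = \frac{19969 \cdot \frac{1}{9} \cdot \frac{1}{12} \left(-29\right)}{156} = \frac{19969}{156} \left(- \frac{29}{108}\right) = - \frac{579101}{16848}$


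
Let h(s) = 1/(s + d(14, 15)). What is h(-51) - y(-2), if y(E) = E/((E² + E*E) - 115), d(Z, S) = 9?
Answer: -191/4494 ≈ -0.042501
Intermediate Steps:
h(s) = 1/(9 + s) (h(s) = 1/(s + 9) = 1/(9 + s))
y(E) = E/(-115 + 2*E²) (y(E) = E/((E² + E²) - 115) = E/(2*E² - 115) = E/(-115 + 2*E²))
h(-51) - y(-2) = 1/(9 - 51) - (-2)/(-115 + 2*(-2)²) = 1/(-42) - (-2)/(-115 + 2*4) = -1/42 - (-2)/(-115 + 8) = -1/42 - (-2)/(-107) = -1/42 - (-2)*(-1)/107 = -1/42 - 1*2/107 = -1/42 - 2/107 = -191/4494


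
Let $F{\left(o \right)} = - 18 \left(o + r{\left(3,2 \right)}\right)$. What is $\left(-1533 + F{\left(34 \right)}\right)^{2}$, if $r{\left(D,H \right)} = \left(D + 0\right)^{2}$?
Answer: $5322249$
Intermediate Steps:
$r{\left(D,H \right)} = D^{2}$
$F{\left(o \right)} = -162 - 18 o$ ($F{\left(o \right)} = - 18 \left(o + 3^{2}\right) = - 18 \left(o + 9\right) = - 18 \left(9 + o\right) = -162 - 18 o$)
$\left(-1533 + F{\left(34 \right)}\right)^{2} = \left(-1533 - 774\right)^{2} = \left(-2307\right)^{2} = 5322249$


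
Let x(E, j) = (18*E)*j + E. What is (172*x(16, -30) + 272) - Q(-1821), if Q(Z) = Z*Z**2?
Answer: 6037027605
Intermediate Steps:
Q(Z) = Z**3
x(E, j) = E + 18*E*j (x(E, j) = 18*E*j + E = E + 18*E*j)
(172*x(16, -30) + 272) - Q(-1821) = (172*(16*(1 + 18*(-30))) + 272) - 1*(-1821)**3 = (172*(16*(1 - 540)) + 272) - 1*(-6038510661) = (172*(16*(-539)) + 272) + 6038510661 = (172*(-8624) + 272) + 6038510661 = (-1483328 + 272) + 6038510661 = -1483056 + 6038510661 = 6037027605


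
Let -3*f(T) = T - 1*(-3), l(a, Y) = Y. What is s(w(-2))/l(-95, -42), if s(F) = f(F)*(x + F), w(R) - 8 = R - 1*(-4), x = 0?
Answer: 65/63 ≈ 1.0317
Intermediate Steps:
f(T) = -1 - T/3 (f(T) = -(T - 1*(-3))/3 = -(T + 3)/3 = -(3 + T)/3 = -1 - T/3)
w(R) = 12 + R (w(R) = 8 + (R - 1*(-4)) = 8 + (R + 4) = 8 + (4 + R) = 12 + R)
s(F) = F*(-1 - F/3) (s(F) = (-1 - F/3)*(0 + F) = (-1 - F/3)*F = F*(-1 - F/3))
s(w(-2))/l(-95, -42) = -(12 - 2)*(3 + (12 - 2))/3/(-42) = -⅓*10*(3 + 10)*(-1/42) = -⅓*10*13*(-1/42) = -130/3*(-1/42) = 65/63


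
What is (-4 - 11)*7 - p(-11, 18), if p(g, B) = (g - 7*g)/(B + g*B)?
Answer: -3139/30 ≈ -104.63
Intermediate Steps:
p(g, B) = -6*g/(B + B*g) (p(g, B) = (-6*g)/(B + B*g) = -6*g/(B + B*g))
(-4 - 11)*7 - p(-11, 18) = (-4 - 11)*7 - (-6)*(-11)/(18*(1 - 11)) = -15*7 - (-6)*(-11)/(18*(-10)) = -105 - (-6)*(-11)*(-1)/(18*10) = -105 - 1*(-11/30) = -105 + 11/30 = -3139/30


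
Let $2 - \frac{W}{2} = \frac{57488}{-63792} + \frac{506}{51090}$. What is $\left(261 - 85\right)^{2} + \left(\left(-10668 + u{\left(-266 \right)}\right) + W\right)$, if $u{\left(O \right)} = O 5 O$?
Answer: $\frac{12700223922376}{33949305} \approx 3.7409 \cdot 10^{5}$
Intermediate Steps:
$W = \frac{196313536}{33949305}$ ($W = 4 - 2 \left(\frac{57488}{-63792} + \frac{506}{51090}\right) = 4 - 2 \left(57488 \left(- \frac{1}{63792}\right) + 506 \cdot \frac{1}{51090}\right) = 4 - 2 \left(- \frac{3593}{3987} + \frac{253}{25545}\right) = 4 - - \frac{60516316}{33949305} = 4 + \frac{60516316}{33949305} = \frac{196313536}{33949305} \approx 5.7825$)
$u{\left(O \right)} = 5 O^{2}$ ($u{\left(O \right)} = 5 O O = 5 O^{2}$)
$\left(261 - 85\right)^{2} + \left(\left(-10668 + u{\left(-266 \right)}\right) + W\right) = \left(261 - 85\right)^{2} + \left(\left(-10668 + 5 \left(-266\right)^{2}\right) + \frac{196313536}{33949305}\right) = 176^{2} + \left(\left(-10668 + 5 \cdot 70756\right) + \frac{196313536}{33949305}\right) = 30976 + \left(\left(-10668 + 353780\right) + \frac{196313536}{33949305}\right) = 30976 + \left(343112 + \frac{196313536}{33949305}\right) = 30976 + \frac{11648610250696}{33949305} = \frac{12700223922376}{33949305}$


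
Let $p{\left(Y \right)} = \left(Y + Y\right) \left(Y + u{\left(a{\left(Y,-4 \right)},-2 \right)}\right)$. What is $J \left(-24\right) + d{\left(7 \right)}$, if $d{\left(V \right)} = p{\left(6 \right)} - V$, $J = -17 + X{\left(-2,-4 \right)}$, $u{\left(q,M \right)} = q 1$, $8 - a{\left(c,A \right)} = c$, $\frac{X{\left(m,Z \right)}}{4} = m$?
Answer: $689$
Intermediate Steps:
$X{\left(m,Z \right)} = 4 m$
$a{\left(c,A \right)} = 8 - c$
$u{\left(q,M \right)} = q$
$J = -25$ ($J = -17 + 4 \left(-2\right) = -17 - 8 = -25$)
$p{\left(Y \right)} = 16 Y$ ($p{\left(Y \right)} = \left(Y + Y\right) \left(Y - \left(-8 + Y\right)\right) = 2 Y 8 = 16 Y$)
$d{\left(V \right)} = 96 - V$ ($d{\left(V \right)} = 16 \cdot 6 - V = 96 - V$)
$J \left(-24\right) + d{\left(7 \right)} = \left(-25\right) \left(-24\right) + \left(96 - 7\right) = 600 + \left(96 - 7\right) = 600 + 89 = 689$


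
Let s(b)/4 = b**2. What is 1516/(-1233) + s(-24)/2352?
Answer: -15100/60417 ≈ -0.24993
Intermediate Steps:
s(b) = 4*b**2
1516/(-1233) + s(-24)/2352 = 1516/(-1233) + (4*(-24)**2)/2352 = 1516*(-1/1233) + (4*576)*(1/2352) = -1516/1233 + 2304*(1/2352) = -1516/1233 + 48/49 = -15100/60417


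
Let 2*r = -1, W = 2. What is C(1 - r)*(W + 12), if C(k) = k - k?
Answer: 0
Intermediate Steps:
r = -½ (r = (½)*(-1) = -½ ≈ -0.50000)
C(k) = 0
C(1 - r)*(W + 12) = 0*(2 + 12) = 0*14 = 0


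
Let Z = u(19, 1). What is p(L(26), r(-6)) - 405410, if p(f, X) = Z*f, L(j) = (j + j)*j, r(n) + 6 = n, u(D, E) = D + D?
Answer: -354034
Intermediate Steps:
u(D, E) = 2*D
r(n) = -6 + n
Z = 38 (Z = 2*19 = 38)
L(j) = 2*j**2 (L(j) = (2*j)*j = 2*j**2)
p(f, X) = 38*f
p(L(26), r(-6)) - 405410 = 38*(2*26**2) - 405410 = 38*(2*676) - 405410 = 38*1352 - 405410 = 51376 - 405410 = -354034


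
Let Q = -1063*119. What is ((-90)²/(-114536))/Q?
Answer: 2025/3622115098 ≈ 5.5907e-7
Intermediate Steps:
Q = -126497
((-90)²/(-114536))/Q = ((-90)²/(-114536))/(-126497) = (8100*(-1/114536))*(-1/126497) = -2025/28634*(-1/126497) = 2025/3622115098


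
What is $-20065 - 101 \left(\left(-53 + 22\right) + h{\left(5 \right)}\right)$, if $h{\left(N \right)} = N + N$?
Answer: $-17944$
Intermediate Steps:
$h{\left(N \right)} = 2 N$
$-20065 - 101 \left(\left(-53 + 22\right) + h{\left(5 \right)}\right) = -20065 - 101 \left(\left(-53 + 22\right) + 2 \cdot 5\right) = -20065 - 101 \left(-31 + 10\right) = -20065 - 101 \left(-21\right) = -20065 - -2121 = -20065 + 2121 = -17944$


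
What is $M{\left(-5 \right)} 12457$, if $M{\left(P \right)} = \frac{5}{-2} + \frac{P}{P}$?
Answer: $- \frac{37371}{2} \approx -18686.0$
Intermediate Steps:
$M{\left(P \right)} = - \frac{3}{2}$ ($M{\left(P \right)} = 5 \left(- \frac{1}{2}\right) + 1 = - \frac{5}{2} + 1 = - \frac{3}{2}$)
$M{\left(-5 \right)} 12457 = \left(- \frac{3}{2}\right) 12457 = - \frac{37371}{2}$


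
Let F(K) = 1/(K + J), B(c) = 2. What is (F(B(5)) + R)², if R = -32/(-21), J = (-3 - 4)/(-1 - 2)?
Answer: 229441/74529 ≈ 3.0785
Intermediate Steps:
J = 7/3 (J = -7/(-3) = -7*(-⅓) = 7/3 ≈ 2.3333)
R = 32/21 (R = -32*(-1/21) = 32/21 ≈ 1.5238)
F(K) = 1/(7/3 + K) (F(K) = 1/(K + 7/3) = 1/(7/3 + K))
(F(B(5)) + R)² = (3/(7 + 3*2) + 32/21)² = (3/(7 + 6) + 32/21)² = (3/13 + 32/21)² = (479/273)² = 229441/74529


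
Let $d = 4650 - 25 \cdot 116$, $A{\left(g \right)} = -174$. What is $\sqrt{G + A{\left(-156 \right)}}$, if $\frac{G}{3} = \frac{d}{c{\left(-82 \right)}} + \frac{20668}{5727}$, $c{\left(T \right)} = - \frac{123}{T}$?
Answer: $\frac{27 \sqrt{16680842}}{1909} \approx 57.765$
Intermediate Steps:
$d = 1750$ ($d = 4650 - 2900 = 1750$)
$G = \frac{6702168}{1909}$ ($G = 3 \left(\frac{1750}{\left(-123\right) \frac{1}{-82}} + \frac{20668}{5727}\right) = 3 \left(\frac{1750}{\left(-123\right) \left(- \frac{1}{82}\right)} + 20668 \cdot \frac{1}{5727}\right) = 3 \left(\frac{1750}{\frac{3}{2}} + \frac{20668}{5727}\right) = 3 \left(1750 \cdot \frac{2}{3} + \frac{20668}{5727}\right) = 3 \left(\frac{3500}{3} + \frac{20668}{5727}\right) = 3 \cdot \frac{2234056}{1909} = \frac{6702168}{1909} \approx 3510.8$)
$\sqrt{G + A{\left(-156 \right)}} = \sqrt{\frac{6702168}{1909} - 174} = \sqrt{\frac{6370002}{1909}} = \frac{27 \sqrt{16680842}}{1909}$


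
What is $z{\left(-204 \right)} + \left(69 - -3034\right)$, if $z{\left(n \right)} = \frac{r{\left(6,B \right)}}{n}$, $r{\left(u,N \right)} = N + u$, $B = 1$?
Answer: $\frac{633005}{204} \approx 3103.0$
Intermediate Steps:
$z{\left(n \right)} = \frac{7}{n}$ ($z{\left(n \right)} = \frac{1 + 6}{n} = \frac{7}{n}$)
$z{\left(-204 \right)} + \left(69 - -3034\right) = \frac{7}{-204} + \left(69 - -3034\right) = 7 \left(- \frac{1}{204}\right) + \left(69 + 3034\right) = - \frac{7}{204} + 3103 = \frac{633005}{204}$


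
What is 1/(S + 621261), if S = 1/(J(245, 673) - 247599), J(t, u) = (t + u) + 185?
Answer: 246496/153138351455 ≈ 1.6096e-6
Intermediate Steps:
J(t, u) = 185 + t + u
S = -1/246496 (S = 1/((185 + 245 + 673) - 247599) = 1/(1103 - 247599) = 1/(-246496) = -1/246496 ≈ -4.0569e-6)
1/(S + 621261) = 1/(-1/246496 + 621261) = 1/(153138351455/246496) = 246496/153138351455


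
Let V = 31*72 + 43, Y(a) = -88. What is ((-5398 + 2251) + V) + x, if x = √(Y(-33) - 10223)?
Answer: -872 + I*√10311 ≈ -872.0 + 101.54*I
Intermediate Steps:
V = 2275 (V = 2232 + 43 = 2275)
x = I*√10311 (x = √(-88 - 10223) = √(-10311) = I*√10311 ≈ 101.54*I)
((-5398 + 2251) + V) + x = ((-5398 + 2251) + 2275) + I*√10311 = (-3147 + 2275) + I*√10311 = -872 + I*√10311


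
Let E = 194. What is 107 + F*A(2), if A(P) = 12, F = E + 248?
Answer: 5411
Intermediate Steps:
F = 442 (F = 194 + 248 = 442)
107 + F*A(2) = 107 + 442*12 = 107 + 5304 = 5411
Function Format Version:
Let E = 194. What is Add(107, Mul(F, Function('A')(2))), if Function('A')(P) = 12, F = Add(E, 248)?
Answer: 5411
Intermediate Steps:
F = 442 (F = Add(194, 248) = 442)
Add(107, Mul(F, Function('A')(2))) = Add(107, Mul(442, 12)) = Add(107, 5304) = 5411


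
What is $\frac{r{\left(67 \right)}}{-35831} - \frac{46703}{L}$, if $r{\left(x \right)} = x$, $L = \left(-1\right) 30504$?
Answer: $\frac{1671371425}{1092988824} \approx 1.5292$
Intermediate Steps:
$L = -30504$
$\frac{r{\left(67 \right)}}{-35831} - \frac{46703}{L} = \frac{67}{-35831} - \frac{46703}{-30504} = 67 \left(- \frac{1}{35831}\right) - - \frac{46703}{30504} = - \frac{67}{35831} + \frac{46703}{30504} = \frac{1671371425}{1092988824}$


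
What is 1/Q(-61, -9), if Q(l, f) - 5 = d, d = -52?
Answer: -1/47 ≈ -0.021277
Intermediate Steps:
Q(l, f) = -47 (Q(l, f) = 5 - 52 = -47)
1/Q(-61, -9) = 1/(-47) = -1/47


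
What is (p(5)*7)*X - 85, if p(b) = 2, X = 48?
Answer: 587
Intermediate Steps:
(p(5)*7)*X - 85 = (2*7)*48 - 85 = 14*48 - 85 = 672 - 85 = 587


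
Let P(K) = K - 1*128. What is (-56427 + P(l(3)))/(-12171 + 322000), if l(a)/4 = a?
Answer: -56543/309829 ≈ -0.18250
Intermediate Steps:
l(a) = 4*a
P(K) = -128 + K (P(K) = K - 128 = -128 + K)
(-56427 + P(l(3)))/(-12171 + 322000) = (-56427 + (-128 + 4*3))/(-12171 + 322000) = (-56427 + (-128 + 12))/309829 = (-56427 - 116)*(1/309829) = -56543*1/309829 = -56543/309829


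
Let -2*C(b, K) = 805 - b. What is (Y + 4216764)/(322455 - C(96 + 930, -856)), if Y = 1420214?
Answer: 11273956/644689 ≈ 17.487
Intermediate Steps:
C(b, K) = -805/2 + b/2 (C(b, K) = -(805 - b)/2 = -805/2 + b/2)
(Y + 4216764)/(322455 - C(96 + 930, -856)) = (1420214 + 4216764)/(322455 - (-805/2 + (96 + 930)/2)) = 5636978/(322455 - (-805/2 + (½)*1026)) = 5636978/(322455 - (-805/2 + 513)) = 5636978/(322455 - 1*221/2) = 5636978/(322455 - 221/2) = 5636978/(644689/2) = 5636978*(2/644689) = 11273956/644689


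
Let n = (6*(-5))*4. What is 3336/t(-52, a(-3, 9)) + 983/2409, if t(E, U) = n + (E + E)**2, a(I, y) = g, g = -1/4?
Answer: 2318824/3220833 ≈ 0.71994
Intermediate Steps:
n = -120 (n = -30*4 = -120)
g = -1/4 (g = -1*1/4 = -1/4 ≈ -0.25000)
a(I, y) = -1/4
t(E, U) = -120 + 4*E**2 (t(E, U) = -120 + (E + E)**2 = -120 + (2*E)**2 = -120 + 4*E**2)
3336/t(-52, a(-3, 9)) + 983/2409 = 3336/(-120 + 4*(-52)**2) + 983/2409 = 3336/(-120 + 4*2704) + 983*(1/2409) = 3336/(-120 + 10816) + 983/2409 = 3336/10696 + 983/2409 = 3336*(1/10696) + 983/2409 = 417/1337 + 983/2409 = 2318824/3220833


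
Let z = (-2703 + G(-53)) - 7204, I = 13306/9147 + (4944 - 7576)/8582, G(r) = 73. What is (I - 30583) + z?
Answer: -226616168345/5607111 ≈ -40416.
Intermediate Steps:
I = 6436942/5607111 (I = 13306*(1/9147) - 2632*1/8582 = 13306/9147 - 188/613 = 6436942/5607111 ≈ 1.1480)
z = -9834 (z = (-2703 + 73) - 7204 = -2630 - 7204 = -9834)
(I - 30583) + z = (6436942/5607111 - 30583) - 9834 = -171475838771/5607111 - 9834 = -226616168345/5607111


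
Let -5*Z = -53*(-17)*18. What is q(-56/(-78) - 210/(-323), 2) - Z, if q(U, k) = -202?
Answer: 15208/5 ≈ 3041.6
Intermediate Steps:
Z = -16218/5 (Z = -(-53*(-17))*18/5 = -901*18/5 = -⅕*16218 = -16218/5 ≈ -3243.6)
q(-56/(-78) - 210/(-323), 2) - Z = -202 - 1*(-16218/5) = -202 + 16218/5 = 15208/5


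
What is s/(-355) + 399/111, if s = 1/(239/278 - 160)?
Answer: 2088849101/581105535 ≈ 3.5946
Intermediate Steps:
s = -278/44241 (s = 1/(239*(1/278) - 160) = 1/(239/278 - 160) = 1/(-44241/278) = -278/44241 ≈ -0.0062838)
s/(-355) + 399/111 = -278/44241/(-355) + 399/111 = -278/44241*(-1/355) + 399*(1/111) = 278/15705555 + 133/37 = 2088849101/581105535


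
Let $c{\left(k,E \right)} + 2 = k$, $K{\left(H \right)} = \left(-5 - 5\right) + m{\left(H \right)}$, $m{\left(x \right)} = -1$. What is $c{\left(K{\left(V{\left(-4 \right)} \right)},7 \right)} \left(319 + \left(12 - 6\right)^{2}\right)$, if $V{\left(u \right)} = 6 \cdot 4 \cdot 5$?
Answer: $-4615$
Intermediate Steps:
$V{\left(u \right)} = 120$ ($V{\left(u \right)} = 24 \cdot 5 = 120$)
$K{\left(H \right)} = -11$ ($K{\left(H \right)} = \left(-5 - 5\right) - 1 = -10 - 1 = -11$)
$c{\left(k,E \right)} = -2 + k$
$c{\left(K{\left(V{\left(-4 \right)} \right)},7 \right)} \left(319 + \left(12 - 6\right)^{2}\right) = \left(-2 - 11\right) \left(319 + \left(12 - 6\right)^{2}\right) = - 13 \left(319 + 6^{2}\right) = - 13 \left(319 + 36\right) = \left(-13\right) 355 = -4615$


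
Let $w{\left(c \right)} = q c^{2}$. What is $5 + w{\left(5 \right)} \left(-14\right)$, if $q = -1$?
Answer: $355$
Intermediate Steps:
$w{\left(c \right)} = - c^{2}$
$5 + w{\left(5 \right)} \left(-14\right) = 5 + - 5^{2} \left(-14\right) = 5 + \left(-1\right) 25 \left(-14\right) = 5 - -350 = 5 + 350 = 355$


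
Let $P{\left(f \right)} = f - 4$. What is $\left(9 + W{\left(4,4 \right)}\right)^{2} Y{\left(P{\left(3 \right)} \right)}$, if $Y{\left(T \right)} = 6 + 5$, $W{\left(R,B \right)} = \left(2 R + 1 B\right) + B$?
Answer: $6875$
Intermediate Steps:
$W{\left(R,B \right)} = 2 B + 2 R$ ($W{\left(R,B \right)} = \left(2 R + B\right) + B = \left(B + 2 R\right) + B = 2 B + 2 R$)
$P{\left(f \right)} = -4 + f$
$Y{\left(T \right)} = 11$
$\left(9 + W{\left(4,4 \right)}\right)^{2} Y{\left(P{\left(3 \right)} \right)} = \left(9 + \left(2 \cdot 4 + 2 \cdot 4\right)\right)^{2} \cdot 11 = \left(9 + \left(8 + 8\right)\right)^{2} \cdot 11 = \left(9 + 16\right)^{2} \cdot 11 = 25^{2} \cdot 11 = 625 \cdot 11 = 6875$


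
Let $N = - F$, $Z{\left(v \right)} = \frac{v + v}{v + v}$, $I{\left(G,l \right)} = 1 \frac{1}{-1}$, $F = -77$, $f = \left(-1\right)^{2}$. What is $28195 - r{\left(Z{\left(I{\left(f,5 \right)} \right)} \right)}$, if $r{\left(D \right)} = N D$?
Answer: $28118$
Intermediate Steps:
$f = 1$
$I{\left(G,l \right)} = -1$ ($I{\left(G,l \right)} = 1 \left(-1\right) = -1$)
$Z{\left(v \right)} = 1$ ($Z{\left(v \right)} = \frac{2 v}{2 v} = 2 v \frac{1}{2 v} = 1$)
$N = 77$ ($N = \left(-1\right) \left(-77\right) = 77$)
$r{\left(D \right)} = 77 D$
$28195 - r{\left(Z{\left(I{\left(f,5 \right)} \right)} \right)} = 28195 - 77 \cdot 1 = 28195 - 77 = 28118$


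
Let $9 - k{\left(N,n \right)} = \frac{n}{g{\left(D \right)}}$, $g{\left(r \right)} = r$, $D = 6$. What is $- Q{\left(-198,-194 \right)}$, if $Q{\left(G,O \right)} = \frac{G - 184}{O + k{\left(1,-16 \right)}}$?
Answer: $- \frac{1146}{547} \approx -2.0951$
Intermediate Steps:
$k{\left(N,n \right)} = 9 - \frac{n}{6}$
$Q{\left(G,O \right)} = \frac{-184 + G}{\frac{35}{3} + O}$ ($Q{\left(G,O \right)} = \frac{G - 184}{O + \left(9 - - \frac{8}{3}\right)} = \frac{-184 + G}{O + \left(9 + \frac{8}{3}\right)} = \frac{-184 + G}{O + \frac{35}{3}} = \frac{-184 + G}{\frac{35}{3} + O}$)
$- Q{\left(-198,-194 \right)} = - \frac{3 \left(-184 - 198\right)}{35 + 3 \left(-194\right)} = - \frac{3 \left(-382\right)}{35 - 582} = - \frac{3 \left(-382\right)}{-547} = - \frac{3 \left(-1\right) \left(-382\right)}{547} = \left(-1\right) \frac{1146}{547} = - \frac{1146}{547}$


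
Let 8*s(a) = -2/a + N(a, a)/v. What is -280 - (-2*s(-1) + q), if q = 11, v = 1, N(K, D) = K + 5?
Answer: -579/2 ≈ -289.50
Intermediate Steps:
N(K, D) = 5 + K
s(a) = 5/8 - 1/(4*a) + a/8 (s(a) = (-2/a + (5 + a)/1)/8 = (-2/a + (5 + a)*1)/8 = (-2/a + (5 + a))/8 = (5 + a - 2/a)/8 = 5/8 - 1/(4*a) + a/8)
-280 - (-2*s(-1) + q) = -280 - (-(-2 - (5 - 1))/(4*(-1)) + 11) = -280 - (-(-1)*(-2 - 1*4)/4 + 11) = -280 - (-(-1)*(-2 - 4)/4 + 11) = -280 - (-(-1)*(-6)/4 + 11) = -280 - (-2*¾ + 11) = -280 - (-3/2 + 11) = -280 - 1*19/2 = -280 - 19/2 = -579/2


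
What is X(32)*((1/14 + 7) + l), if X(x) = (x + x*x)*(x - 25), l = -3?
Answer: 30096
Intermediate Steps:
X(x) = (-25 + x)*(x + x²) (X(x) = (x + x²)*(-25 + x) = (-25 + x)*(x + x²))
X(32)*((1/14 + 7) + l) = (32*(-25 + 32² - 24*32))*((1/14 + 7) - 3) = (32*(-25 + 1024 - 768))*((1/14 + 7) - 3) = (32*231)*(99/14 - 3) = 7392*(57/14) = 30096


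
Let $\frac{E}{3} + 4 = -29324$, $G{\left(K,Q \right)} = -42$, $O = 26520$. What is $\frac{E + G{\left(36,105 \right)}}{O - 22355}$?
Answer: $- \frac{5178}{245} \approx -21.135$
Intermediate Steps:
$E = -87984$ ($E = -12 + 3 \left(-29324\right) = -12 - 87972 = -87984$)
$\frac{E + G{\left(36,105 \right)}}{O - 22355} = \frac{-87984 - 42}{26520 - 22355} = - \frac{88026}{4165} = \left(-88026\right) \frac{1}{4165} = - \frac{5178}{245}$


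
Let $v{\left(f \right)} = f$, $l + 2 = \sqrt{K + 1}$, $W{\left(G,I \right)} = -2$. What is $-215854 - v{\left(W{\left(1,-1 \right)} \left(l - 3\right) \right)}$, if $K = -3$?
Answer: $-215864 + 2 i \sqrt{2} \approx -2.1586 \cdot 10^{5} + 2.8284 i$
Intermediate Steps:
$l = -2 + i \sqrt{2}$ ($l = -2 + \sqrt{-3 + 1} = -2 + \sqrt{-2} = -2 + i \sqrt{2} \approx -2.0 + 1.4142 i$)
$-215854 - v{\left(W{\left(1,-1 \right)} \left(l - 3\right) \right)} = -215854 - - 2 \left(\left(-2 + i \sqrt{2}\right) - 3\right) = -215854 - - 2 \left(-5 + i \sqrt{2}\right) = -215854 - \left(10 - 2 i \sqrt{2}\right) = -215864 + 2 i \sqrt{2}$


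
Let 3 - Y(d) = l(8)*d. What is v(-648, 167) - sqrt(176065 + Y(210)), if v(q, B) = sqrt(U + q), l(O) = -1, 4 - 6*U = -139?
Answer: -sqrt(176278) + I*sqrt(22470)/6 ≈ -419.85 + 24.983*I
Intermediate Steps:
U = 143/6 (U = 2/3 - 1/6*(-139) = 2/3 + 139/6 = 143/6 ≈ 23.833)
Y(d) = 3 + d (Y(d) = 3 - (-1)*d = 3 + d)
v(q, B) = sqrt(143/6 + q)
v(-648, 167) - sqrt(176065 + Y(210)) = sqrt(858 + 36*(-648))/6 - sqrt(176065 + (3 + 210)) = sqrt(858 - 23328)/6 - sqrt(176065 + 213) = sqrt(-22470)/6 - sqrt(176278) = (I*sqrt(22470))/6 - sqrt(176278) = I*sqrt(22470)/6 - sqrt(176278) = -sqrt(176278) + I*sqrt(22470)/6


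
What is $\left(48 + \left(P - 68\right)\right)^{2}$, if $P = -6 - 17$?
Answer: $1849$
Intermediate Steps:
$P = -23$
$\left(48 + \left(P - 68\right)\right)^{2} = \left(48 - 91\right)^{2} = \left(-43\right)^{2} = 1849$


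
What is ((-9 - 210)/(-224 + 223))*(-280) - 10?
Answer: -61330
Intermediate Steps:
((-9 - 210)/(-224 + 223))*(-280) - 10 = -219/(-1)*(-280) - 10 = -219*(-1)*(-280) - 10 = 219*(-280) - 10 = -61320 - 10 = -61330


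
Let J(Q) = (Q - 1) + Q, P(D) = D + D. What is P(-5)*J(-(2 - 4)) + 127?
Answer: 97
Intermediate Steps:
P(D) = 2*D
J(Q) = -1 + 2*Q (J(Q) = (-1 + Q) + Q = -1 + 2*Q)
P(-5)*J(-(2 - 4)) + 127 = (2*(-5))*(-1 + 2*(-(2 - 4))) + 127 = -10*(-1 + 2*(-1*(-2))) + 127 = -10*(-1 + 2*2) + 127 = -10*(-1 + 4) + 127 = -10*3 + 127 = -30 + 127 = 97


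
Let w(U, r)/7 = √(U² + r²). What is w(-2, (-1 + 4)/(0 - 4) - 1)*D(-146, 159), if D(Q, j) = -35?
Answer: -245*√113/4 ≈ -651.10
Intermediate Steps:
w(U, r) = 7*√(U² + r²)
w(-2, (-1 + 4)/(0 - 4) - 1)*D(-146, 159) = (7*√((-2)² + ((-1 + 4)/(0 - 4) - 1)²))*(-35) = (7*√(4 + (3/(-4) - 1)²))*(-35) = (7*√(4 + (3*(-¼) - 1)²))*(-35) = (7*√(4 + (-¾ - 1)²))*(-35) = (7*√(4 + (-7/4)²))*(-35) = (7*√(4 + 49/16))*(-35) = (7*√(113/16))*(-35) = (7*(√113/4))*(-35) = (7*√113/4)*(-35) = -245*√113/4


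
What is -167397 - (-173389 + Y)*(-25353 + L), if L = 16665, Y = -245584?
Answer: -3640204821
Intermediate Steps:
-167397 - (-173389 + Y)*(-25353 + L) = -167397 - (-173389 - 245584)*(-25353 + 16665) = -167397 - (-418973)*(-8688) = -167397 - 1*3640037424 = -167397 - 3640037424 = -3640204821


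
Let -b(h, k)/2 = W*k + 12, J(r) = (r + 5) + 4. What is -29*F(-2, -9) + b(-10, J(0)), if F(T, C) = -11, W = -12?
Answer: 511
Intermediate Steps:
J(r) = 9 + r (J(r) = (5 + r) + 4 = 9 + r)
b(h, k) = -24 + 24*k (b(h, k) = -2*(-12*k + 12) = -2*(12 - 12*k) = -24 + 24*k)
-29*F(-2, -9) + b(-10, J(0)) = -29*(-11) + (-24 + 24*(9 + 0)) = 319 + (-24 + 24*9) = 319 + (-24 + 216) = 319 + 192 = 511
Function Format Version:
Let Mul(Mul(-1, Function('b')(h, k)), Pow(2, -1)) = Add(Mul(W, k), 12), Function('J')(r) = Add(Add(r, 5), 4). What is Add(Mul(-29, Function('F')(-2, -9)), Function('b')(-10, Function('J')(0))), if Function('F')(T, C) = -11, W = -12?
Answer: 511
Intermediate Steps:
Function('J')(r) = Add(9, r) (Function('J')(r) = Add(Add(5, r), 4) = Add(9, r))
Function('b')(h, k) = Add(-24, Mul(24, k)) (Function('b')(h, k) = Mul(-2, Add(Mul(-12, k), 12)) = Mul(-2, Add(12, Mul(-12, k))) = Add(-24, Mul(24, k)))
Add(Mul(-29, Function('F')(-2, -9)), Function('b')(-10, Function('J')(0))) = Add(Mul(-29, -11), Add(-24, Mul(24, Add(9, 0)))) = Add(319, Add(-24, Mul(24, 9))) = Add(319, Add(-24, 216)) = Add(319, 192) = 511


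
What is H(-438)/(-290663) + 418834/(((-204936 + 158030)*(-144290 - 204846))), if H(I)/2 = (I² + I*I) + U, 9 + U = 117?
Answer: -6285202424234465/2380031950341104 ≈ -2.6408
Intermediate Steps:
U = 108 (U = -9 + 117 = 108)
H(I) = 216 + 4*I² (H(I) = 2*((I² + I*I) + 108) = 2*((I² + I²) + 108) = 2*(2*I² + 108) = 2*(108 + 2*I²) = 216 + 4*I²)
H(-438)/(-290663) + 418834/(((-204936 + 158030)*(-144290 - 204846))) = (216 + 4*(-438)²)/(-290663) + 418834/(((-204936 + 158030)*(-144290 - 204846))) = (216 + 4*191844)*(-1/290663) + 418834/((-46906*(-349136))) = (216 + 767376)*(-1/290663) + 418834/16376573216 = 767592*(-1/290663) + 418834*(1/16376573216) = -767592/290663 + 209417/8188286608 = -6285202424234465/2380031950341104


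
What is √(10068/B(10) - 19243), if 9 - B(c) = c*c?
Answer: I*√160267471/91 ≈ 139.12*I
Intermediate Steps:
B(c) = 9 - c² (B(c) = 9 - c*c = 9 - c²)
√(10068/B(10) - 19243) = √(10068/(9 - 1*10²) - 19243) = √(10068/(9 - 1*100) - 19243) = √(10068/(9 - 100) - 19243) = √(10068/(-91) - 19243) = √(10068*(-1/91) - 19243) = √(-10068/91 - 19243) = √(-1761181/91) = I*√160267471/91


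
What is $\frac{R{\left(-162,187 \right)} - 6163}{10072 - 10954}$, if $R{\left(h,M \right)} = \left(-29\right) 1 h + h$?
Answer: $\frac{1627}{882} \approx 1.8447$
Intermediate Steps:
$R{\left(h,M \right)} = - 28 h$ ($R{\left(h,M \right)} = - 29 h + h = - 28 h$)
$\frac{R{\left(-162,187 \right)} - 6163}{10072 - 10954} = \frac{\left(-28\right) \left(-162\right) - 6163}{10072 - 10954} = \frac{4536 - 6163}{-882} = \left(-1627\right) \left(- \frac{1}{882}\right) = \frac{1627}{882}$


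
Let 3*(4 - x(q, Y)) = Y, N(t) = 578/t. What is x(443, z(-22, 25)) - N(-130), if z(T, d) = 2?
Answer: 1517/195 ≈ 7.7795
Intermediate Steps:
x(q, Y) = 4 - Y/3
x(443, z(-22, 25)) - N(-130) = (4 - ⅓*2) - 578/(-130) = (4 - ⅔) - 578*(-1)/130 = 10/3 - 1*(-289/65) = 10/3 + 289/65 = 1517/195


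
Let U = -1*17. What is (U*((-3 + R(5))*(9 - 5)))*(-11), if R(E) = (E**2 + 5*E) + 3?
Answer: 37400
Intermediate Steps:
R(E) = 3 + E**2 + 5*E
U = -17
(U*((-3 + R(5))*(9 - 5)))*(-11) = -17*(-3 + (3 + 5**2 + 5*5))*(9 - 5)*(-11) = -17*(-3 + (3 + 25 + 25))*4*(-11) = -17*(-3 + 53)*4*(-11) = -850*4*(-11) = -17*200*(-11) = -3400*(-11) = 37400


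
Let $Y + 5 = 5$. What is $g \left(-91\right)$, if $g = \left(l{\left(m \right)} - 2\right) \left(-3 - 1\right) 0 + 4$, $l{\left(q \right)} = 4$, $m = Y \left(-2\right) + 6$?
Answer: $-364$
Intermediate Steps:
$Y = 0$ ($Y = -5 + 5 = 0$)
$m = 6$ ($m = 0 \left(-2\right) + 6 = 0 + 6 = 6$)
$g = 4$ ($g = \left(4 - 2\right) \left(-3 - 1\right) 0 + 4 = 2 \left(-4\right) 0 + 4 = \left(-8\right) 0 + 4 = 0 + 4 = 4$)
$g \left(-91\right) = 4 \left(-91\right) = -364$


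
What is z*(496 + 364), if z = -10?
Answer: -8600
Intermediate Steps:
z*(496 + 364) = -10*(496 + 364) = -10*860 = -8600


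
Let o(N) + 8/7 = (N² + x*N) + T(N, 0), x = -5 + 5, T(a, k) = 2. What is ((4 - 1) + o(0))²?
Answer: 729/49 ≈ 14.878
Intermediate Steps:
x = 0
o(N) = 6/7 + N² (o(N) = -8/7 + ((N² + 0*N) + 2) = -8/7 + ((N² + 0) + 2) = -8/7 + (N² + 2) = -8/7 + (2 + N²) = 6/7 + N²)
((4 - 1) + o(0))² = ((4 - 1) + (6/7 + 0²))² = (3 + (6/7 + 0))² = (3 + 6/7)² = (27/7)² = 729/49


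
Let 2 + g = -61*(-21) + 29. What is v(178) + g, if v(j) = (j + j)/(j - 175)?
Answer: 4280/3 ≈ 1426.7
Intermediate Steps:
v(j) = 2*j/(-175 + j) (v(j) = (2*j)/(-175 + j) = 2*j/(-175 + j))
g = 1308 (g = -2 + (-61*(-21) + 29) = -2 + (1281 + 29) = -2 + 1310 = 1308)
v(178) + g = 2*178/(-175 + 178) + 1308 = 2*178/3 + 1308 = 2*178*(⅓) + 1308 = 356/3 + 1308 = 4280/3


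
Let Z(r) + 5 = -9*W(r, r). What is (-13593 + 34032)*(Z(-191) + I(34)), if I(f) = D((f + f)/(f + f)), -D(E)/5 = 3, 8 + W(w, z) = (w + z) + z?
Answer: 106466751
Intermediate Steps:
W(w, z) = -8 + w + 2*z (W(w, z) = -8 + ((w + z) + z) = -8 + (w + 2*z) = -8 + w + 2*z)
D(E) = -15 (D(E) = -5*3 = -15)
I(f) = -15
Z(r) = 67 - 27*r (Z(r) = -5 - 9*(-8 + r + 2*r) = -5 - 9*(-8 + 3*r) = -5 + (72 - 27*r) = 67 - 27*r)
(-13593 + 34032)*(Z(-191) + I(34)) = (-13593 + 34032)*((67 - 27*(-191)) - 15) = 20439*((67 + 5157) - 15) = 20439*(5224 - 15) = 20439*5209 = 106466751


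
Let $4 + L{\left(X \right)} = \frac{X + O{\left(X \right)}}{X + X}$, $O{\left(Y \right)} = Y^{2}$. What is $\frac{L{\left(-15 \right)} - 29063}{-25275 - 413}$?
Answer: $\frac{14537}{12844} \approx 1.1318$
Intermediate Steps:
$L{\left(X \right)} = -4 + \frac{X + X^{2}}{2 X}$ ($L{\left(X \right)} = -4 + \frac{X + X^{2}}{X + X} = -4 + \frac{X + X^{2}}{2 X}$)
$\frac{L{\left(-15 \right)} - 29063}{-25275 - 413} = \frac{\left(- \frac{7}{2} + \frac{1}{2} \left(-15\right)\right) - 29063}{-25275 - 413} = \frac{\left(- \frac{7}{2} - \frac{15}{2}\right) - 29063}{-25688} = \left(-11 - 29063\right) \left(- \frac{1}{25688}\right) = \left(-29074\right) \left(- \frac{1}{25688}\right) = \frac{14537}{12844}$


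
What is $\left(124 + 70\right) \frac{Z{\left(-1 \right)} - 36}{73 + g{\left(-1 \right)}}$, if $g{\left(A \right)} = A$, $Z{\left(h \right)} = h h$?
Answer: $- \frac{3395}{36} \approx -94.306$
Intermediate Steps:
$Z{\left(h \right)} = h^{2}$
$\left(124 + 70\right) \frac{Z{\left(-1 \right)} - 36}{73 + g{\left(-1 \right)}} = \left(124 + 70\right) \frac{\left(-1\right)^{2} - 36}{73 - 1} = 194 \frac{1 - 36}{72} = 194 \left(\left(-35\right) \frac{1}{72}\right) = 194 \left(- \frac{35}{72}\right) = - \frac{3395}{36}$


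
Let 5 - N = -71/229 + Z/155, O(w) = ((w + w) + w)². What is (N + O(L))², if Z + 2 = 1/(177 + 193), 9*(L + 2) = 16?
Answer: 464706817343658241/13970849942722500 ≈ 33.263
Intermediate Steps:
L = -2/9 (L = -2 + (⅑)*16 = -2 + 16/9 = -2/9 ≈ -0.22222)
Z = -739/370 (Z = -2 + 1/(177 + 193) = -2 + 1/370 = -739/370 ≈ -1.9973)
O(w) = 9*w² (O(w) = (2*w + w)² = (3*w)² = 9*w²)
N = 69906831/13133150 (N = 5 - (-71/229 - 739/370/155) = 5 - (-71*1/229 - 739/370*1/155) = 5 - (-71/229 - 739/57350) = 5 - 1*(-4241081/13133150) = 5 + 4241081/13133150 = 69906831/13133150 ≈ 5.3229)
(N + O(L))² = (69906831/13133150 + 9*(-2/9)²)² = (69906831/13133150 + 9*(4/81))² = (69906831/13133150 + 4/9)² = (681694079/118198350)² = 464706817343658241/13970849942722500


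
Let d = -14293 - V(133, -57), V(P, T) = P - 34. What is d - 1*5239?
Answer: -19631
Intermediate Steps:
V(P, T) = -34 + P
d = -14392 (d = -14293 - (-34 + 133) = -14293 - 1*99 = -14293 - 99 = -14392)
d - 1*5239 = -14392 - 1*5239 = -14392 - 5239 = -19631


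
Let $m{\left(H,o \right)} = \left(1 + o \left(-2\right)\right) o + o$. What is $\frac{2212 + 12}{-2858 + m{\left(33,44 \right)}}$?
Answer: $- \frac{1112}{3321} \approx -0.33484$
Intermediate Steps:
$m{\left(H,o \right)} = o + o \left(1 - 2 o\right)$ ($m{\left(H,o \right)} = \left(1 - 2 o\right) o + o = o \left(1 - 2 o\right) + o = o + o \left(1 - 2 o\right)$)
$\frac{2212 + 12}{-2858 + m{\left(33,44 \right)}} = \frac{2212 + 12}{-2858 + 2 \cdot 44 \left(1 - 44\right)} = \frac{2224}{-2858 + 2 \cdot 44 \left(1 - 44\right)} = \frac{2224}{-2858 + 2 \cdot 44 \left(-43\right)} = \frac{2224}{-2858 - 3784} = \frac{2224}{-6642} = 2224 \left(- \frac{1}{6642}\right) = - \frac{1112}{3321}$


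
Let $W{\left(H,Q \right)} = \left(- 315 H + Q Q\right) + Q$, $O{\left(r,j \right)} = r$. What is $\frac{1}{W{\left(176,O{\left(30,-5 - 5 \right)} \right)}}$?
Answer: $- \frac{1}{54510} \approx -1.8345 \cdot 10^{-5}$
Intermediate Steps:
$W{\left(H,Q \right)} = Q + Q^{2} - 315 H$ ($W{\left(H,Q \right)} = \left(- 315 H + Q^{2}\right) + Q = \left(Q^{2} - 315 H\right) + Q = Q + Q^{2} - 315 H$)
$\frac{1}{W{\left(176,O{\left(30,-5 - 5 \right)} \right)}} = \frac{1}{30 + 30^{2} - 55440} = \frac{1}{30 + 900 - 55440} = \frac{1}{-54510} = - \frac{1}{54510}$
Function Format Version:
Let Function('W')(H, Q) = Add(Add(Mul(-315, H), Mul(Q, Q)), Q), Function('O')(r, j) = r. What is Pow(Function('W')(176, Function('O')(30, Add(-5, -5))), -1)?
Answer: Rational(-1, 54510) ≈ -1.8345e-5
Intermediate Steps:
Function('W')(H, Q) = Add(Q, Pow(Q, 2), Mul(-315, H)) (Function('W')(H, Q) = Add(Add(Mul(-315, H), Pow(Q, 2)), Q) = Add(Add(Pow(Q, 2), Mul(-315, H)), Q) = Add(Q, Pow(Q, 2), Mul(-315, H)))
Pow(Function('W')(176, Function('O')(30, Add(-5, -5))), -1) = Pow(Add(30, Pow(30, 2), Mul(-315, 176)), -1) = Pow(Add(30, 900, -55440), -1) = Pow(-54510, -1) = Rational(-1, 54510)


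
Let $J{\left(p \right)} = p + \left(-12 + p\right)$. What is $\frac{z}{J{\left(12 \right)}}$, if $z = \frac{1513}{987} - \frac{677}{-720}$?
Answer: $\frac{585853}{2842560} \approx 0.2061$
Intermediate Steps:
$z = \frac{585853}{236880}$ ($z = 1513 \cdot \frac{1}{987} - - \frac{677}{720} = \frac{1513}{987} + \frac{677}{720} = \frac{585853}{236880} \approx 2.4732$)
$J{\left(p \right)} = -12 + 2 p$
$\frac{z}{J{\left(12 \right)}} = \frac{585853}{236880 \left(-12 + 2 \cdot 12\right)} = \frac{585853}{236880 \left(-12 + 24\right)} = \frac{585853}{236880 \cdot 12} = \frac{585853}{236880} \cdot \frac{1}{12} = \frac{585853}{2842560}$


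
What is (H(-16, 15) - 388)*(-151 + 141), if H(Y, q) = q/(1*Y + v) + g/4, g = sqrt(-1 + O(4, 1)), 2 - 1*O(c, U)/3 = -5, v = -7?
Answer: 89390/23 - 5*sqrt(5) ≈ 3875.3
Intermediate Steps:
O(c, U) = 21 (O(c, U) = 6 - 3*(-5) = 6 + 15 = 21)
g = 2*sqrt(5) (g = sqrt(-1 + 21) = sqrt(20) = 2*sqrt(5) ≈ 4.4721)
H(Y, q) = sqrt(5)/2 + q/(-7 + Y) (H(Y, q) = q/(1*Y - 7) + (2*sqrt(5))/4 = q/(Y - 7) + (2*sqrt(5))*(1/4) = q/(-7 + Y) + sqrt(5)/2 = sqrt(5)/2 + q/(-7 + Y))
(H(-16, 15) - 388)*(-151 + 141) = ((-7*sqrt(5) + 2*15 - 16*sqrt(5))/(2*(-7 - 16)) - 388)*(-151 + 141) = ((1/2)*(-7*sqrt(5) + 30 - 16*sqrt(5))/(-23) - 388)*(-10) = ((1/2)*(-1/23)*(30 - 23*sqrt(5)) - 388)*(-10) = ((-15/23 + sqrt(5)/2) - 388)*(-10) = (-8939/23 + sqrt(5)/2)*(-10) = 89390/23 - 5*sqrt(5)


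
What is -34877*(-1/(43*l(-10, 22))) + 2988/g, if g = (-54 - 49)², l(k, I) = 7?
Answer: 370909481/3193309 ≈ 116.15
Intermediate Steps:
g = 10609 (g = (-103)² = 10609)
-34877*(-1/(43*l(-10, 22))) + 2988/g = -34877/((-43*7)) + 2988/10609 = -34877/(-301) + 2988*(1/10609) = -34877*(-1/301) + 2988/10609 = 34877/301 + 2988/10609 = 370909481/3193309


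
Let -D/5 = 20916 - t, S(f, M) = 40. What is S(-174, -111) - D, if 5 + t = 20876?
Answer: 265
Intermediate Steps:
t = 20871 (t = -5 + 20876 = 20871)
D = -225 (D = -5*(20916 - 1*20871) = -5*(20916 - 20871) = -5*45 = -225)
S(-174, -111) - D = 40 - 1*(-225) = 40 + 225 = 265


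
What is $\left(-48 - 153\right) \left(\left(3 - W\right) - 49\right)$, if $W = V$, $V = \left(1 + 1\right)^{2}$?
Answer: $10050$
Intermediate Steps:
$V = 4$ ($V = 2^{2} = 4$)
$W = 4$
$\left(-48 - 153\right) \left(\left(3 - W\right) - 49\right) = \left(-48 - 153\right) \left(\left(3 - 4\right) - 49\right) = - 201 \left(\left(3 - 4\right) - 49\right) = - 201 \left(-1 - 49\right) = \left(-201\right) \left(-50\right) = 10050$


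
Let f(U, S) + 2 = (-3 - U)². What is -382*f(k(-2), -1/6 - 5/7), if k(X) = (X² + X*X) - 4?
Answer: -17954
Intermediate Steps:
k(X) = -4 + 2*X² (k(X) = (X² + X²) - 4 = 2*X² - 4 = -4 + 2*X²)
f(U, S) = -2 + (-3 - U)²
-382*f(k(-2), -1/6 - 5/7) = -382*(-2 + (3 + (-4 + 2*(-2)²))²) = -382*(-2 + (3 + (-4 + 2*4))²) = -382*(-2 + (3 + (-4 + 8))²) = -382*(-2 + (3 + 4)²) = -382*(-2 + 7²) = -382*(-2 + 49) = -382*47 = -17954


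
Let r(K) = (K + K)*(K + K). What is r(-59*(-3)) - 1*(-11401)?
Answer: 136717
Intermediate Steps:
r(K) = 4*K² (r(K) = (2*K)*(2*K) = 4*K²)
r(-59*(-3)) - 1*(-11401) = 4*(-59*(-3))² - 1*(-11401) = 4*177² + 11401 = 4*31329 + 11401 = 125316 + 11401 = 136717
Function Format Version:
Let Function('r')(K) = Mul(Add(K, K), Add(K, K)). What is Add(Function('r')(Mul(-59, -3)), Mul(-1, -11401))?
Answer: 136717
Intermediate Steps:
Function('r')(K) = Mul(4, Pow(K, 2)) (Function('r')(K) = Mul(Mul(2, K), Mul(2, K)) = Mul(4, Pow(K, 2)))
Add(Function('r')(Mul(-59, -3)), Mul(-1, -11401)) = Add(Mul(4, Pow(Mul(-59, -3), 2)), Mul(-1, -11401)) = Add(Mul(4, Pow(177, 2)), 11401) = Add(Mul(4, 31329), 11401) = Add(125316, 11401) = 136717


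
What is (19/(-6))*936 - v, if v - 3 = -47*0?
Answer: -2967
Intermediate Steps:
v = 3 (v = 3 - 47*0 = 3 + 0 = 3)
(19/(-6))*936 - v = (19/(-6))*936 - 1*3 = (19*(-⅙))*936 - 3 = -19/6*936 - 3 = -2964 - 3 = -2967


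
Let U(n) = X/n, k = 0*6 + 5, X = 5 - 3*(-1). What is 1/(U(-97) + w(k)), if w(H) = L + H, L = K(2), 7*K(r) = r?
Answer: 679/3533 ≈ 0.19219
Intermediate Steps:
K(r) = r/7
L = 2/7 (L = (⅐)*2 = 2/7 ≈ 0.28571)
X = 8 (X = 5 + 3 = 8)
k = 5 (k = 0 + 5 = 5)
U(n) = 8/n
w(H) = 2/7 + H
1/(U(-97) + w(k)) = 1/(8/(-97) + (2/7 + 5)) = 1/(8*(-1/97) + 37/7) = 1/(-8/97 + 37/7) = 1/(3533/679) = 679/3533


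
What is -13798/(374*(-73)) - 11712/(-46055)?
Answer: 7829737/10306505 ≈ 0.75969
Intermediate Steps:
-13798/(374*(-73)) - 11712/(-46055) = -13798/(-27302) - 11712*(-1/46055) = -13798*(-1/27302) + 192/755 = 6899/13651 + 192/755 = 7829737/10306505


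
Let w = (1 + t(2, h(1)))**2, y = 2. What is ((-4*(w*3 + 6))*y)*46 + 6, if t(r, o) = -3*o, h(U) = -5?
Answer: -284826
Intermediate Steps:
w = 256 (w = (1 - 3*(-5))**2 = (1 + 15)**2 = 16**2 = 256)
((-4*(w*3 + 6))*y)*46 + 6 = (-4*(256*3 + 6)*2)*46 + 6 = (-4*(768 + 6)*2)*46 + 6 = (-4*774*2)*46 + 6 = -3096*2*46 + 6 = -6192*46 + 6 = -284832 + 6 = -284826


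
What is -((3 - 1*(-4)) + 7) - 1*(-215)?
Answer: 201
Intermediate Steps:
-((3 - 1*(-4)) + 7) - 1*(-215) = -((3 + 4) + 7) + 215 = -(7 + 7) + 215 = -1*14 + 215 = -14 + 215 = 201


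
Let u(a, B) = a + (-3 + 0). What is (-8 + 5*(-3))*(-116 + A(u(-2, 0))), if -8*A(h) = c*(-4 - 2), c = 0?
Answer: 2668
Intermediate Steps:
u(a, B) = -3 + a (u(a, B) = a - 3 = -3 + a)
A(h) = 0 (A(h) = -0*(-4 - 2) = -0*(-6) = -⅛*0 = 0)
(-8 + 5*(-3))*(-116 + A(u(-2, 0))) = (-8 + 5*(-3))*(-116 + 0) = (-8 - 15)*(-116) = -23*(-116) = 2668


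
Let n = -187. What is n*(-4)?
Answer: 748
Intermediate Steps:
n*(-4) = -187*(-4) = 748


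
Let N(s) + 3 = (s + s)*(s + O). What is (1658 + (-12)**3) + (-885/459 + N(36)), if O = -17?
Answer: 197840/153 ≈ 1293.1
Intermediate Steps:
N(s) = -3 + 2*s*(-17 + s) (N(s) = -3 + (s + s)*(s - 17) = -3 + (2*s)*(-17 + s) = -3 + 2*s*(-17 + s))
(1658 + (-12)**3) + (-885/459 + N(36)) = (1658 + (-12)**3) + (-885/459 + (-3 - 34*36 + 2*36**2)) = (1658 - 1728) + (-885*1/459 + (-3 - 1224 + 2*1296)) = -70 + (-295/153 + (-3 - 1224 + 2592)) = -70 + (-295/153 + 1365) = -70 + 208550/153 = 197840/153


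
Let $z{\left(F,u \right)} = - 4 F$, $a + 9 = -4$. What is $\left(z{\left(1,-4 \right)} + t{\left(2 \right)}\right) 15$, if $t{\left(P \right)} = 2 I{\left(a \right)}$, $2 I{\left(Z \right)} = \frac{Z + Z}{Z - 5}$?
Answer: $- \frac{115}{3} \approx -38.333$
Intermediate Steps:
$a = -13$ ($a = -9 - 4 = -13$)
$I{\left(Z \right)} = \frac{Z}{-5 + Z}$ ($I{\left(Z \right)} = \frac{\left(Z + Z\right) \frac{1}{Z - 5}}{2} = \frac{2 Z \frac{1}{-5 + Z}}{2} = \frac{Z}{-5 + Z}$)
$t{\left(P \right)} = \frac{13}{9}$ ($t{\left(P \right)} = 2 \left(- \frac{13}{-5 - 13}\right) = 2 \left(- \frac{13}{-18}\right) = 2 \left(\left(-13\right) \left(- \frac{1}{18}\right)\right) = 2 \cdot \frac{13}{18} = \frac{13}{9}$)
$\left(z{\left(1,-4 \right)} + t{\left(2 \right)}\right) 15 = \left(\left(-4\right) 1 + \frac{13}{9}\right) 15 = \left(-4 + \frac{13}{9}\right) 15 = \left(- \frac{23}{9}\right) 15 = - \frac{115}{3}$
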